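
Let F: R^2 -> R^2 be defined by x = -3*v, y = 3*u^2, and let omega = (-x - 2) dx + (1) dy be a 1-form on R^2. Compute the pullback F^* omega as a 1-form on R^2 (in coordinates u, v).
F^* omega = (6*u) du + (6 - 9*v) dv

Using F^*(f dg) = (f ∘ F) d(g ∘ F), substitute each coordinate x_i by F_i(u, v) in f_i, and replace dx_i by d F_i = (∂F_i/∂u) du + (∂F_i/∂v) dv.
  For the x component: f_1(F) = 3*v - 2; d F_1 = (0) du + (-3) dv
  For the y component: f_2(F) = 1; d F_2 = (6*u) du + (0) dv
Combining and collecting du, dv coefficients:
  coeff of du: 6*u
  coeff of dv: 6 - 9*v
F^* omega = (6*u) du + (6 - 9*v) dv.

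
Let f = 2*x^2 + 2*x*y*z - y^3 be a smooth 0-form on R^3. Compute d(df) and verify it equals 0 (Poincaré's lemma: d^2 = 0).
d(df) = 0

Step 1: df = sum_i (∂f/∂x_i) dx_i = (4*x + 2*y*z) dx + (2*x*z - 3*y^2) dy + (2*x*y) dz.
Step 2: Apply d again. Using the 1-form formula, the coefficient of dx ∧ dy in d(df) is ∂^2 f/∂x ∂y - ∂^2 f/∂y ∂x = (2*z) - (2*z) = 0 (equality of mixed partials for smooth f).
Similarly for dx ∧ dz and dy ∧ dz — all coefficients vanish. So d(df) = 0.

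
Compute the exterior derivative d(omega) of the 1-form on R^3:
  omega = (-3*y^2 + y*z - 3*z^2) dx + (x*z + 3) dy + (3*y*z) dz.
d(omega) = (6*y) dx ∧ dy + (-y + 6*z) dx ∧ dz + (-x + 3*z) dy ∧ dz

For a 1-form omega = sum_i f_i dx_i, the exterior derivative is
  d(omega) = sum_{i < j} (∂f_j/∂x_i - ∂f_i/∂x_j) dx_i ∧ dx_j.
  coefficient of dx ∧ dy: ∂f_2/∂x - ∂f_1/∂y = ∂(x*z + 3)/∂x - ∂(-3*y^2 + y*z - 3*z^2)/∂y = 6*y
  coefficient of dx ∧ dz: ∂f_3/∂x - ∂f_1/∂z = ∂(3*y*z)/∂x - ∂(-3*y^2 + y*z - 3*z^2)/∂z = -y + 6*z
  coefficient of dy ∧ dz: ∂f_3/∂y - ∂f_2/∂z = ∂(3*y*z)/∂y - ∂(x*z + 3)/∂z = -x + 3*z
Assembling: d(omega) = (6*y) dx ∧ dy + (-y + 6*z) dx ∧ dz + (-x + 3*z) dy ∧ dz.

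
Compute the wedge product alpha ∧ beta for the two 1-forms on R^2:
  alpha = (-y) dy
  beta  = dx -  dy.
alpha ∧ beta = (y) dx ∧ dy

Distribute the wedge, using dx_i ∧ dx_j = -dx_j ∧ dx_i and dx_i ∧ dx_i = 0. For each pair (i, j) with i < j, the coefficient of dx_i ∧ dx_j in alpha ∧ beta is (alpha_i * beta_j - alpha_j * beta_i). Collecting: alpha ∧ beta = (y) dx ∧ dy.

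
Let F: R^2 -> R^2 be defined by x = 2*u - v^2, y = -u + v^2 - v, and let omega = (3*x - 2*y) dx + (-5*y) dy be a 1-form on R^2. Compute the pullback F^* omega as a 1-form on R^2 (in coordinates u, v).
F^* omega = (11*u - 5*v^2 - v) du + (-6*u*v - 5*u + 11*v^2 - 5*v) dv

Using F^*(f dg) = (f ∘ F) d(g ∘ F), substitute each coordinate x_i by F_i(u, v) in f_i, and replace dx_i by d F_i = (∂F_i/∂u) du + (∂F_i/∂v) dv.
  For the x component: f_1(F) = 8*u - 5*v^2 + 2*v; d F_1 = (2) du + (-2*v) dv
  For the y component: f_2(F) = 5*u - 5*v^2 + 5*v; d F_2 = (-1) du + (2*v - 1) dv
Combining and collecting du, dv coefficients:
  coeff of du: 11*u - 5*v^2 - v
  coeff of dv: -6*u*v - 5*u + 11*v^2 - 5*v
F^* omega = (11*u - 5*v^2 - v) du + (-6*u*v - 5*u + 11*v^2 - 5*v) dv.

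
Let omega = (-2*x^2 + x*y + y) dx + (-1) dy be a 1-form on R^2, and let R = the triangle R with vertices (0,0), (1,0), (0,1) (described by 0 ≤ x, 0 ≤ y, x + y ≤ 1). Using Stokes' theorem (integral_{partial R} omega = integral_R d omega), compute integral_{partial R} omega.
integral_(partial R) omega = -2/3

Stokes: integral_partial_R omega = integral_R d omega with d omega = (∂Q/∂x - ∂P/∂y) dx ∧ dy.
  ∂Q/∂x = 0
  ∂P/∂y = x + 1
  integrand = ∂Q/∂x - ∂P/∂y = -x - 1.
Integrating over R: integral_0^1 integral_0^{1-x} (-x - 1) dy dx = -2/3.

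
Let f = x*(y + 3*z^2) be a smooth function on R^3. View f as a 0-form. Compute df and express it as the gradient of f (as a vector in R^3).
df = (y + 3*z^2) dx + (x) dy + (6*x*z) dz; grad f = (y + 3*z^2, x, 6*x*z)

For a 0-form f, d f = (∂f/∂x) dx + (∂f/∂y) dy + (∂f/∂z) dz. The components of the vector representation are exactly the entries of grad f in Cartesian coordinates:
  ∂f/∂x = y + 3*z^2
  ∂f/∂y = x
  ∂f/∂z = 6*x*z.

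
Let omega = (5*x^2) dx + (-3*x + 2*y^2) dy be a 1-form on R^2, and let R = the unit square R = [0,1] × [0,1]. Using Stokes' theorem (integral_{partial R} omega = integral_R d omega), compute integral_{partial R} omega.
integral_(partial R) omega = -3

Stokes: integral_partial_R omega = integral_R d omega with d omega = (∂Q/∂x - ∂P/∂y) dx ∧ dy.
  ∂Q/∂x = -3
  ∂P/∂y = 0
  integrand = ∂Q/∂x - ∂P/∂y = -3.
Integrating over R: integral_0^1 integral_0^1 (-3) dx dy = -3.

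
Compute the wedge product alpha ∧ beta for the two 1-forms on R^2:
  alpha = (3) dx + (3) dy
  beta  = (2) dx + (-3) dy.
alpha ∧ beta = (-15) dx ∧ dy

Distribute the wedge, using dx_i ∧ dx_j = -dx_j ∧ dx_i and dx_i ∧ dx_i = 0. For each pair (i, j) with i < j, the coefficient of dx_i ∧ dx_j in alpha ∧ beta is (alpha_i * beta_j - alpha_j * beta_i). Collecting: alpha ∧ beta = (-15) dx ∧ dy.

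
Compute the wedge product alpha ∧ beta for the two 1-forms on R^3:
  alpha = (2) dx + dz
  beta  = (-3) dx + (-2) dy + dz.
alpha ∧ beta = (-4) dx ∧ dy + (5) dx ∧ dz + (2) dy ∧ dz

Distribute the wedge, using dx_i ∧ dx_j = -dx_j ∧ dx_i and dx_i ∧ dx_i = 0. For each pair (i, j) with i < j, the coefficient of dx_i ∧ dx_j in alpha ∧ beta is (alpha_i * beta_j - alpha_j * beta_i). Collecting: alpha ∧ beta = (-4) dx ∧ dy + (5) dx ∧ dz + (2) dy ∧ dz.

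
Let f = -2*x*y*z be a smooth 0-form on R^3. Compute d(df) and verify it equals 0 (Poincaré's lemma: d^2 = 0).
d(df) = 0

Step 1: df = sum_i (∂f/∂x_i) dx_i = (-2*y*z) dx + (-2*x*z) dy + (-2*x*y) dz.
Step 2: Apply d again. Using the 1-form formula, the coefficient of dx ∧ dy in d(df) is ∂^2 f/∂x ∂y - ∂^2 f/∂y ∂x = (-2*z) - (-2*z) = 0 (equality of mixed partials for smooth f).
Similarly for dx ∧ dz and dy ∧ dz — all coefficients vanish. So d(df) = 0.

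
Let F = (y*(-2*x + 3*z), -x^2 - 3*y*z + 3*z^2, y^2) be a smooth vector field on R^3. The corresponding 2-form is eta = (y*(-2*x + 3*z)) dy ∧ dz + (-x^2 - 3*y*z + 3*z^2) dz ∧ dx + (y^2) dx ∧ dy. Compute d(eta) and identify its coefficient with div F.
d(eta) = (-2*y - 3*z) dx ∧ dy ∧ dz; div F = -2*y - 3*z

For a 2-form in R^3 of the form above, applying d gives a 3-form with coefficient ∂P/∂x + ∂Q/∂y + ∂R/∂z:
  ∂P/∂x = -2*y
  ∂Q/∂y = -3*z
  ∂R/∂z = 0
Sum = -2*y - 3*z, which is exactly div F.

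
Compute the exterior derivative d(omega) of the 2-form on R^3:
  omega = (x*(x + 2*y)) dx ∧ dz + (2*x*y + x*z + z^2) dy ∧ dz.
d(omega) = (-2*x + 2*y + z) dx ∧ dy ∧ dz

For a 2-form omega = sum_{i<j} g_{ij} dx_i ∧ dx_j, the exterior derivative is
  d(omega) = sum_{i<j} d(g_{ij}) ∧ dx_i ∧ dx_j = sum_{i<j, k} (∂g_{ij}/∂x_k) dx_k ∧ dx_i ∧ dx_j.
Expand each term, using dx_k ∧ dx_i ∧ dx_j = sgn(permutation) dx_{(a)} ∧ dx_{(b)} ∧ dx_{(c)} with (a < b < c) sorted:
  d(x*(x + 2*y)) includes (∂/∂y)(x*(x + 2*y)) dy = (2*x) dy, which multiplied by dx ∧ dz gives (-2*x) dx ∧ dy ∧ dz
  d(2*x*y + x*z + z^2) includes (∂/∂x)(2*x*y + x*z + z^2) dx = (2*y + z) dx, which multiplied by dy ∧ dz gives (2*y + z) dx ∧ dy ∧ dz
Collecting like 3-forms: d(omega) = (-2*x + 2*y + z) dx ∧ dy ∧ dz.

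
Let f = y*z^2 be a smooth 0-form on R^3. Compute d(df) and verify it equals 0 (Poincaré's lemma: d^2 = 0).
d(df) = 0

Step 1: df = sum_i (∂f/∂x_i) dx_i = (0) dx + (z^2) dy + (2*y*z) dz.
Step 2: Apply d again. Using the 1-form formula, the coefficient of dx ∧ dy in d(df) is ∂^2 f/∂x ∂y - ∂^2 f/∂y ∂x = (0) - (0) = 0 (equality of mixed partials for smooth f).
Similarly for dx ∧ dz and dy ∧ dz — all coefficients vanish. So d(df) = 0.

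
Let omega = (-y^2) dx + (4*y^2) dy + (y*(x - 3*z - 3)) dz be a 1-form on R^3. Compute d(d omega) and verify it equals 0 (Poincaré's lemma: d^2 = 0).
d(d omega) = 0

Step 1: d omega = sum_{i<j} (∂f_j/∂x_i - ∂f_i/∂x_j) dx_i ∧ dx_j:
  coeff of dx ∧ dy: 2*y
  coeff of dx ∧ dz: y
  coeff of dy ∧ dz: x - 3*z - 3
Step 2: Apply d again to each 2-form coefficient. The only possible 3-form in R^3 is dx ∧ dy ∧ dz, with coefficient
  ∂(coeff of dy∧dz)/∂x - ∂(coeff of dx∧dz)/∂y + ∂(coeff of dx∧dy)/∂z
  = ∂/∂x (x - 3*z - 3) - ∂/∂y (y) + ∂/∂z (2*y).
Each of these terms simplifies to sums of mixed partials that cancel in pairs. The result is 0 (by equality of mixed partials for smooth functions — Schwarz / Clairaut).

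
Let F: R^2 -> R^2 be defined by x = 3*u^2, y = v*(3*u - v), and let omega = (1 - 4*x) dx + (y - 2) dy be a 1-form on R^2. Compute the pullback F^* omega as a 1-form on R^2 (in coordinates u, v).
F^* omega = (-72*u^3 + 9*u*v^2 + 6*u - 3*v^3 - 6*v) du + (9*u^2*v - 9*u*v^2 - 6*u + 2*v^3 + 4*v) dv

Using F^*(f dg) = (f ∘ F) d(g ∘ F), substitute each coordinate x_i by F_i(u, v) in f_i, and replace dx_i by d F_i = (∂F_i/∂u) du + (∂F_i/∂v) dv.
  For the x component: f_1(F) = 1 - 12*u^2; d F_1 = (6*u) du + (0) dv
  For the y component: f_2(F) = 3*u*v - v^2 - 2; d F_2 = (3*v) du + (3*u - 2*v) dv
Combining and collecting du, dv coefficients:
  coeff of du: -72*u^3 + 9*u*v^2 + 6*u - 3*v^3 - 6*v
  coeff of dv: 9*u^2*v - 9*u*v^2 - 6*u + 2*v^3 + 4*v
F^* omega = (-72*u^3 + 9*u*v^2 + 6*u - 3*v^3 - 6*v) du + (9*u^2*v - 9*u*v^2 - 6*u + 2*v^3 + 4*v) dv.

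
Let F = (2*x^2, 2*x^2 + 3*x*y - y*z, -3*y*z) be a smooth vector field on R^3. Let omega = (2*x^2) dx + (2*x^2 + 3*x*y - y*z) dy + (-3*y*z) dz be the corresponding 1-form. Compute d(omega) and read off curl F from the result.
d(omega) = (y - 3*z) dy ∧ dz + (0) dz ∧ dx + (4*x + 3*y) dx ∧ dy; curl F = (y - 3*z, 0, 4*x + 3*y)

d omega = sum_{i<j} (∂f_j/∂x_i - ∂f_i/∂x_j) dx_i ∧ dx_j. Under the identification (dy ∧ dz, dz ∧ dx, dx ∧ dy) ↔ (e_x, e_y, e_z), the coefficients are exactly the components of curl F. Compute:
  ∂R/∂y - ∂Q/∂z = (-3*z) - (-y) = y - 3*z
  ∂P/∂z - ∂R/∂x = (0) - (0) = 0
  ∂Q/∂x - ∂P/∂y = (4*x + 3*y) - (0) = 4*x + 3*y.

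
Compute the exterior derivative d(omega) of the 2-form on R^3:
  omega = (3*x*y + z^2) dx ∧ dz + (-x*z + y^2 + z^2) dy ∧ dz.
d(omega) = (-3*x - z) dx ∧ dy ∧ dz

For a 2-form omega = sum_{i<j} g_{ij} dx_i ∧ dx_j, the exterior derivative is
  d(omega) = sum_{i<j} d(g_{ij}) ∧ dx_i ∧ dx_j = sum_{i<j, k} (∂g_{ij}/∂x_k) dx_k ∧ dx_i ∧ dx_j.
Expand each term, using dx_k ∧ dx_i ∧ dx_j = sgn(permutation) dx_{(a)} ∧ dx_{(b)} ∧ dx_{(c)} with (a < b < c) sorted:
  d(3*x*y + z^2) includes (∂/∂y)(3*x*y + z^2) dy = (3*x) dy, which multiplied by dx ∧ dz gives (-3*x) dx ∧ dy ∧ dz
  d(-x*z + y^2 + z^2) includes (∂/∂x)(-x*z + y^2 + z^2) dx = (-z) dx, which multiplied by dy ∧ dz gives (-z) dx ∧ dy ∧ dz
Collecting like 3-forms: d(omega) = (-3*x - z) dx ∧ dy ∧ dz.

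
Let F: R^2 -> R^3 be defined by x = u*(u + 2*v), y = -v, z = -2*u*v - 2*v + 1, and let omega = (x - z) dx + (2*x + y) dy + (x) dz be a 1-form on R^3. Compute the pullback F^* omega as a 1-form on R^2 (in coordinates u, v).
F^* omega = (2*u^3 + 8*u^2*v + 4*u*v^2 + 4*u*v - 2*u + 4*v^2 - 2*v) du + (4*u^2*v - 4*u^2 - 4*u*v - 2*u + v) dv

Using F^*(f dg) = (f ∘ F) d(g ∘ F), substitute each coordinate x_i by F_i(u, v) in f_i, and replace dx_i by d F_i = (∂F_i/∂u) du + (∂F_i/∂v) dv.
  For the x component: f_1(F) = u^2 + 4*u*v + 2*v - 1; d F_1 = (2*u + 2*v) du + (2*u) dv
  For the y component: f_2(F) = 2*u^2 + 4*u*v - v; d F_2 = (0) du + (-1) dv
  For the z component: f_3(F) = u*(u + 2*v); d F_3 = (-2*v) du + (-2*u - 2) dv
Combining and collecting du, dv coefficients:
  coeff of du: 2*u^3 + 8*u^2*v + 4*u*v^2 + 4*u*v - 2*u + 4*v^2 - 2*v
  coeff of dv: 4*u^2*v - 4*u^2 - 4*u*v - 2*u + v
F^* omega = (2*u^3 + 8*u^2*v + 4*u*v^2 + 4*u*v - 2*u + 4*v^2 - 2*v) du + (4*u^2*v - 4*u^2 - 4*u*v - 2*u + v) dv.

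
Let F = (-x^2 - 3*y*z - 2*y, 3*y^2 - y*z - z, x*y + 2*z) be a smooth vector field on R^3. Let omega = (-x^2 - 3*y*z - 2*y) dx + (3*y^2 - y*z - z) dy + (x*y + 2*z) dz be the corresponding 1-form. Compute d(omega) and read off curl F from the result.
d(omega) = (x + y + 1) dy ∧ dz + (-4*y) dz ∧ dx + (3*z + 2) dx ∧ dy; curl F = (x + y + 1, -4*y, 3*z + 2)

d omega = sum_{i<j} (∂f_j/∂x_i - ∂f_i/∂x_j) dx_i ∧ dx_j. Under the identification (dy ∧ dz, dz ∧ dx, dx ∧ dy) ↔ (e_x, e_y, e_z), the coefficients are exactly the components of curl F. Compute:
  ∂R/∂y - ∂Q/∂z = (x) - (-y - 1) = x + y + 1
  ∂P/∂z - ∂R/∂x = (-3*y) - (y) = -4*y
  ∂Q/∂x - ∂P/∂y = (0) - (-3*z - 2) = 3*z + 2.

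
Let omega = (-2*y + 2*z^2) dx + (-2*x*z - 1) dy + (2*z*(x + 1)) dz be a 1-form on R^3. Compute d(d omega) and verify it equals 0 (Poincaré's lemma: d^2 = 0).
d(d omega) = 0

Step 1: d omega = sum_{i<j} (∂f_j/∂x_i - ∂f_i/∂x_j) dx_i ∧ dx_j:
  coeff of dx ∧ dy: 2 - 2*z
  coeff of dx ∧ dz: -2*z
  coeff of dy ∧ dz: 2*x
Step 2: Apply d again to each 2-form coefficient. The only possible 3-form in R^3 is dx ∧ dy ∧ dz, with coefficient
  ∂(coeff of dy∧dz)/∂x - ∂(coeff of dx∧dz)/∂y + ∂(coeff of dx∧dy)/∂z
  = ∂/∂x (2*x) - ∂/∂y (-2*z) + ∂/∂z (2 - 2*z).
Each of these terms simplifies to sums of mixed partials that cancel in pairs. The result is 0 (by equality of mixed partials for smooth functions — Schwarz / Clairaut).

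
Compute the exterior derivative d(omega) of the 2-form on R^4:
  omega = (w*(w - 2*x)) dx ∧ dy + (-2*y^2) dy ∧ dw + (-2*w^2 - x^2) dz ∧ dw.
d(omega) = (2*w - 2*x) dx ∧ dy ∧ dw + (-2*x) dx ∧ dz ∧ dw

For a 2-form omega = sum_{i<j} g_{ij} dx_i ∧ dx_j, the exterior derivative is
  d(omega) = sum_{i<j} d(g_{ij}) ∧ dx_i ∧ dx_j = sum_{i<j, k} (∂g_{ij}/∂x_k) dx_k ∧ dx_i ∧ dx_j.
Expand each term, using dx_k ∧ dx_i ∧ dx_j = sgn(permutation) dx_{(a)} ∧ dx_{(b)} ∧ dx_{(c)} with (a < b < c) sorted:
  d(w*(w - 2*x)) includes (∂/∂w)(w*(w - 2*x)) dw = (2*w - 2*x) dw, which multiplied by dx ∧ dy gives (2*w - 2*x) dx ∧ dy ∧ dw
  d(-2*w^2 - x^2) includes (∂/∂x)(-2*w^2 - x^2) dx = (-2*x) dx, which multiplied by dz ∧ dw gives (-2*x) dx ∧ dz ∧ dw
Collecting like 3-forms: d(omega) = (2*w - 2*x) dx ∧ dy ∧ dw + (-2*x) dx ∧ dz ∧ dw.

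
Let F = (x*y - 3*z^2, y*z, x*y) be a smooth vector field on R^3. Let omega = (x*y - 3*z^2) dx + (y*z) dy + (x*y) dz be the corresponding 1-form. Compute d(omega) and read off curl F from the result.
d(omega) = (x - y) dy ∧ dz + (-y - 6*z) dz ∧ dx + (-x) dx ∧ dy; curl F = (x - y, -y - 6*z, -x)

d omega = sum_{i<j} (∂f_j/∂x_i - ∂f_i/∂x_j) dx_i ∧ dx_j. Under the identification (dy ∧ dz, dz ∧ dx, dx ∧ dy) ↔ (e_x, e_y, e_z), the coefficients are exactly the components of curl F. Compute:
  ∂R/∂y - ∂Q/∂z = (x) - (y) = x - y
  ∂P/∂z - ∂R/∂x = (-6*z) - (y) = -y - 6*z
  ∂Q/∂x - ∂P/∂y = (0) - (x) = -x.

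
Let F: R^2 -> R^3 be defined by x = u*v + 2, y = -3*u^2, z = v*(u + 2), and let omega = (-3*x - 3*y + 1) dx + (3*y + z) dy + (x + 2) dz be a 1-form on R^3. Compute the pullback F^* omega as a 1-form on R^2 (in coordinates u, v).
F^* omega = (54*u^3 + 3*u^2*v - 2*u*v^2 - 12*u*v - v) du + (9*u^3 - 2*u^2*v + 2*u*v - u + 8) dv

Using F^*(f dg) = (f ∘ F) d(g ∘ F), substitute each coordinate x_i by F_i(u, v) in f_i, and replace dx_i by d F_i = (∂F_i/∂u) du + (∂F_i/∂v) dv.
  For the x component: f_1(F) = 9*u^2 - 3*u*v - 5; d F_1 = (v) du + (u) dv
  For the y component: f_2(F) = -9*u^2 + u*v + 2*v; d F_2 = (-6*u) du + (0) dv
  For the z component: f_3(F) = u*v + 4; d F_3 = (v) du + (u + 2) dv
Combining and collecting du, dv coefficients:
  coeff of du: 54*u^3 + 3*u^2*v - 2*u*v^2 - 12*u*v - v
  coeff of dv: 9*u^3 - 2*u^2*v + 2*u*v - u + 8
F^* omega = (54*u^3 + 3*u^2*v - 2*u*v^2 - 12*u*v - v) du + (9*u^3 - 2*u^2*v + 2*u*v - u + 8) dv.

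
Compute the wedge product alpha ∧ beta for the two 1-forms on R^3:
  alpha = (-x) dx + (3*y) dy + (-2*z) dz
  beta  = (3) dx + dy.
alpha ∧ beta = (-x - 9*y) dx ∧ dy + (6*z) dx ∧ dz + (2*z) dy ∧ dz

Distribute the wedge, using dx_i ∧ dx_j = -dx_j ∧ dx_i and dx_i ∧ dx_i = 0. For each pair (i, j) with i < j, the coefficient of dx_i ∧ dx_j in alpha ∧ beta is (alpha_i * beta_j - alpha_j * beta_i). Collecting: alpha ∧ beta = (-x - 9*y) dx ∧ dy + (6*z) dx ∧ dz + (2*z) dy ∧ dz.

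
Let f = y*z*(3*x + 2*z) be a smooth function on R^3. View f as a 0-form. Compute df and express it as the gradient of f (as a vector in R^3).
df = (3*y*z) dx + (z*(3*x + 2*z)) dy + (y*(3*x + 4*z)) dz; grad f = (3*y*z, z*(3*x + 2*z), y*(3*x + 4*z))

For a 0-form f, d f = (∂f/∂x) dx + (∂f/∂y) dy + (∂f/∂z) dz. The components of the vector representation are exactly the entries of grad f in Cartesian coordinates:
  ∂f/∂x = 3*y*z
  ∂f/∂y = z*(3*x + 2*z)
  ∂f/∂z = y*(3*x + 4*z).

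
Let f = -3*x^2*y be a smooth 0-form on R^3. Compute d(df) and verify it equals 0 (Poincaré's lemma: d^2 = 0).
d(df) = 0

Step 1: df = sum_i (∂f/∂x_i) dx_i = (-6*x*y) dx + (-3*x^2) dy + (0) dz.
Step 2: Apply d again. Using the 1-form formula, the coefficient of dx ∧ dy in d(df) is ∂^2 f/∂x ∂y - ∂^2 f/∂y ∂x = (-6*x) - (-6*x) = 0 (equality of mixed partials for smooth f).
Similarly for dx ∧ dz and dy ∧ dz — all coefficients vanish. So d(df) = 0.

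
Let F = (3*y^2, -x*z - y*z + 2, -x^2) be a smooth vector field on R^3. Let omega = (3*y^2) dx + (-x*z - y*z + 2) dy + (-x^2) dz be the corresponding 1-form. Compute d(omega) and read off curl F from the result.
d(omega) = (x + y) dy ∧ dz + (2*x) dz ∧ dx + (-6*y - z) dx ∧ dy; curl F = (x + y, 2*x, -6*y - z)

d omega = sum_{i<j} (∂f_j/∂x_i - ∂f_i/∂x_j) dx_i ∧ dx_j. Under the identification (dy ∧ dz, dz ∧ dx, dx ∧ dy) ↔ (e_x, e_y, e_z), the coefficients are exactly the components of curl F. Compute:
  ∂R/∂y - ∂Q/∂z = (0) - (-x - y) = x + y
  ∂P/∂z - ∂R/∂x = (0) - (-2*x) = 2*x
  ∂Q/∂x - ∂P/∂y = (-z) - (6*y) = -6*y - z.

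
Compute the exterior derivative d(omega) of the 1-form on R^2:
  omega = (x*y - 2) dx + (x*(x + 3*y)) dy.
d(omega) = (x + 3*y) dx ∧ dy

For a 1-form omega = sum_i f_i dx_i, the exterior derivative is
  d(omega) = sum_{i < j} (∂f_j/∂x_i - ∂f_i/∂x_j) dx_i ∧ dx_j.
  coefficient of dx ∧ dy: ∂f_2/∂x - ∂f_1/∂y = ∂(x*(x + 3*y))/∂x - ∂(x*y - 2)/∂y = x + 3*y
Assembling: d(omega) = (x + 3*y) dx ∧ dy.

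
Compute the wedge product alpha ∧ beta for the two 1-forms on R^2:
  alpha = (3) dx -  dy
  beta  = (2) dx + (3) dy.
alpha ∧ beta = (11) dx ∧ dy

Distribute the wedge, using dx_i ∧ dx_j = -dx_j ∧ dx_i and dx_i ∧ dx_i = 0. For each pair (i, j) with i < j, the coefficient of dx_i ∧ dx_j in alpha ∧ beta is (alpha_i * beta_j - alpha_j * beta_i). Collecting: alpha ∧ beta = (11) dx ∧ dy.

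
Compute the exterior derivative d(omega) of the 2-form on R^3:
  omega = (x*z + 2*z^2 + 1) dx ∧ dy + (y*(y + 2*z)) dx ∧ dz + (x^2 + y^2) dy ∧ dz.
d(omega) = (3*x - 2*y + 2*z) dx ∧ dy ∧ dz

For a 2-form omega = sum_{i<j} g_{ij} dx_i ∧ dx_j, the exterior derivative is
  d(omega) = sum_{i<j} d(g_{ij}) ∧ dx_i ∧ dx_j = sum_{i<j, k} (∂g_{ij}/∂x_k) dx_k ∧ dx_i ∧ dx_j.
Expand each term, using dx_k ∧ dx_i ∧ dx_j = sgn(permutation) dx_{(a)} ∧ dx_{(b)} ∧ dx_{(c)} with (a < b < c) sorted:
  d(x*z + 2*z^2 + 1) includes (∂/∂z)(x*z + 2*z^2 + 1) dz = (x + 4*z) dz, which multiplied by dx ∧ dy gives (x + 4*z) dx ∧ dy ∧ dz
  d(y*(y + 2*z)) includes (∂/∂y)(y*(y + 2*z)) dy = (2*y + 2*z) dy, which multiplied by dx ∧ dz gives (-2*y - 2*z) dx ∧ dy ∧ dz
  d(x^2 + y^2) includes (∂/∂x)(x^2 + y^2) dx = (2*x) dx, which multiplied by dy ∧ dz gives (2*x) dx ∧ dy ∧ dz
Collecting like 3-forms: d(omega) = (3*x - 2*y + 2*z) dx ∧ dy ∧ dz.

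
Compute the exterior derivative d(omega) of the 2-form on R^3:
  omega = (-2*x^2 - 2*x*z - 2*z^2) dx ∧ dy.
d(omega) = (-2*x - 4*z) dx ∧ dy ∧ dz

For a 2-form omega = sum_{i<j} g_{ij} dx_i ∧ dx_j, the exterior derivative is
  d(omega) = sum_{i<j} d(g_{ij}) ∧ dx_i ∧ dx_j = sum_{i<j, k} (∂g_{ij}/∂x_k) dx_k ∧ dx_i ∧ dx_j.
Expand each term, using dx_k ∧ dx_i ∧ dx_j = sgn(permutation) dx_{(a)} ∧ dx_{(b)} ∧ dx_{(c)} with (a < b < c) sorted:
  d(-2*x^2 - 2*x*z - 2*z^2) includes (∂/∂z)(-2*x^2 - 2*x*z - 2*z^2) dz = (-2*x - 4*z) dz, which multiplied by dx ∧ dy gives (-2*x - 4*z) dx ∧ dy ∧ dz
Collecting like 3-forms: d(omega) = (-2*x - 4*z) dx ∧ dy ∧ dz.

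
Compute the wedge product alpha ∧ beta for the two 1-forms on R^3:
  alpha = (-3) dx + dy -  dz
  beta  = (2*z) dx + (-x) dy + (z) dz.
alpha ∧ beta = (3*x - 2*z) dx ∧ dy + (-z) dx ∧ dz + (-x + z) dy ∧ dz

Distribute the wedge, using dx_i ∧ dx_j = -dx_j ∧ dx_i and dx_i ∧ dx_i = 0. For each pair (i, j) with i < j, the coefficient of dx_i ∧ dx_j in alpha ∧ beta is (alpha_i * beta_j - alpha_j * beta_i). Collecting: alpha ∧ beta = (3*x - 2*z) dx ∧ dy + (-z) dx ∧ dz + (-x + z) dy ∧ dz.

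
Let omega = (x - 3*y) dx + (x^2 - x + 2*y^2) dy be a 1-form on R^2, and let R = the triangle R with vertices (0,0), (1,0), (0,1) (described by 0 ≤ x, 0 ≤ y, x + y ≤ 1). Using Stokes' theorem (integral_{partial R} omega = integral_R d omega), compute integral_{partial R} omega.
integral_(partial R) omega = 4/3

Stokes: integral_partial_R omega = integral_R d omega with d omega = (∂Q/∂x - ∂P/∂y) dx ∧ dy.
  ∂Q/∂x = 2*x - 1
  ∂P/∂y = -3
  integrand = ∂Q/∂x - ∂P/∂y = 2*x + 2.
Integrating over R: integral_0^1 integral_0^{1-x} (2*x + 2) dy dx = 4/3.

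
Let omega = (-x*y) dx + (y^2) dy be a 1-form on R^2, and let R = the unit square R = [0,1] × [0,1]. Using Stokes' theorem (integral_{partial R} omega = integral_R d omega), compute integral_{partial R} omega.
integral_(partial R) omega = 1/2

Stokes: integral_partial_R omega = integral_R d omega with d omega = (∂Q/∂x - ∂P/∂y) dx ∧ dy.
  ∂Q/∂x = 0
  ∂P/∂y = -x
  integrand = ∂Q/∂x - ∂P/∂y = x.
Integrating over R: integral_0^1 integral_0^1 (x) dx dy = 1/2.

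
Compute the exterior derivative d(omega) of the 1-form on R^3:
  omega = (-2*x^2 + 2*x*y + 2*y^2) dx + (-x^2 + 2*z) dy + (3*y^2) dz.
d(omega) = (-4*x - 4*y) dx ∧ dy + (6*y - 2) dy ∧ dz

For a 1-form omega = sum_i f_i dx_i, the exterior derivative is
  d(omega) = sum_{i < j} (∂f_j/∂x_i - ∂f_i/∂x_j) dx_i ∧ dx_j.
  coefficient of dx ∧ dy: ∂f_2/∂x - ∂f_1/∂y = ∂(-x^2 + 2*z)/∂x - ∂(-2*x^2 + 2*x*y + 2*y^2)/∂y = -4*x - 4*y
  coefficient of dy ∧ dz: ∂f_3/∂y - ∂f_2/∂z = ∂(3*y^2)/∂y - ∂(-x^2 + 2*z)/∂z = 6*y - 2
Assembling: d(omega) = (-4*x - 4*y) dx ∧ dy + (6*y - 2) dy ∧ dz.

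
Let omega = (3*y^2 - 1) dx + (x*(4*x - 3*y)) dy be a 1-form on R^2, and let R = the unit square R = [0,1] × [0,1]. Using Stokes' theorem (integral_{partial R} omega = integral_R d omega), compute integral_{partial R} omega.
integral_(partial R) omega = -1/2

Stokes: integral_partial_R omega = integral_R d omega with d omega = (∂Q/∂x - ∂P/∂y) dx ∧ dy.
  ∂Q/∂x = 8*x - 3*y
  ∂P/∂y = 6*y
  integrand = ∂Q/∂x - ∂P/∂y = 8*x - 9*y.
Integrating over R: integral_0^1 integral_0^1 (8*x - 9*y) dx dy = -1/2.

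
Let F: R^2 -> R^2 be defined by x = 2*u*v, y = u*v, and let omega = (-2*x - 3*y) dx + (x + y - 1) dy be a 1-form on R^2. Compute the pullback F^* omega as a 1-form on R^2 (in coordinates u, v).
F^* omega = (v*(-11*u*v - 1)) du + (u*(-11*u*v - 1)) dv

Using F^*(f dg) = (f ∘ F) d(g ∘ F), substitute each coordinate x_i by F_i(u, v) in f_i, and replace dx_i by d F_i = (∂F_i/∂u) du + (∂F_i/∂v) dv.
  For the x component: f_1(F) = -7*u*v; d F_1 = (2*v) du + (2*u) dv
  For the y component: f_2(F) = 3*u*v - 1; d F_2 = (v) du + (u) dv
Combining and collecting du, dv coefficients:
  coeff of du: v*(-11*u*v - 1)
  coeff of dv: u*(-11*u*v - 1)
F^* omega = (v*(-11*u*v - 1)) du + (u*(-11*u*v - 1)) dv.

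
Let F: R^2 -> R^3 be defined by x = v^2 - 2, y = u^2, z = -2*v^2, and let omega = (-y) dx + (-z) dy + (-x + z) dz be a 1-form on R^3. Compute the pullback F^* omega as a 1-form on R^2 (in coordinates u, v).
F^* omega = (4*u*v^2) du + (2*v*(-u^2 + 6*v^2 - 4)) dv

Using F^*(f dg) = (f ∘ F) d(g ∘ F), substitute each coordinate x_i by F_i(u, v) in f_i, and replace dx_i by d F_i = (∂F_i/∂u) du + (∂F_i/∂v) dv.
  For the x component: f_1(F) = -u^2; d F_1 = (0) du + (2*v) dv
  For the y component: f_2(F) = 2*v^2; d F_2 = (2*u) du + (0) dv
  For the z component: f_3(F) = 2 - 3*v^2; d F_3 = (0) du + (-4*v) dv
Combining and collecting du, dv coefficients:
  coeff of du: 4*u*v^2
  coeff of dv: 2*v*(-u^2 + 6*v^2 - 4)
F^* omega = (4*u*v^2) du + (2*v*(-u^2 + 6*v^2 - 4)) dv.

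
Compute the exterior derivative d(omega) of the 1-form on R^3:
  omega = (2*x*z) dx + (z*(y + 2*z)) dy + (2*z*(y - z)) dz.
d(omega) = (-2*x) dx ∧ dz + (-y - 2*z) dy ∧ dz

For a 1-form omega = sum_i f_i dx_i, the exterior derivative is
  d(omega) = sum_{i < j} (∂f_j/∂x_i - ∂f_i/∂x_j) dx_i ∧ dx_j.
  coefficient of dx ∧ dz: ∂f_3/∂x - ∂f_1/∂z = ∂(2*z*(y - z))/∂x - ∂(2*x*z)/∂z = -2*x
  coefficient of dy ∧ dz: ∂f_3/∂y - ∂f_2/∂z = ∂(2*z*(y - z))/∂y - ∂(z*(y + 2*z))/∂z = -y - 2*z
Assembling: d(omega) = (-2*x) dx ∧ dz + (-y - 2*z) dy ∧ dz.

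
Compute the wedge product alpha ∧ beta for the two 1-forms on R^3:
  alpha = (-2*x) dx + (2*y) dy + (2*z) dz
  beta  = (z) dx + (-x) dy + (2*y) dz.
alpha ∧ beta = (2*x^2 - 2*y*z) dx ∧ dy + (-4*x*y - 2*z^2) dx ∧ dz + (2*x*z + 4*y^2) dy ∧ dz

Distribute the wedge, using dx_i ∧ dx_j = -dx_j ∧ dx_i and dx_i ∧ dx_i = 0. For each pair (i, j) with i < j, the coefficient of dx_i ∧ dx_j in alpha ∧ beta is (alpha_i * beta_j - alpha_j * beta_i). Collecting: alpha ∧ beta = (2*x^2 - 2*y*z) dx ∧ dy + (-4*x*y - 2*z^2) dx ∧ dz + (2*x*z + 4*y^2) dy ∧ dz.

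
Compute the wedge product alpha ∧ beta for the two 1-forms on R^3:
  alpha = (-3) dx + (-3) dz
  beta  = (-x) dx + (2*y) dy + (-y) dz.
alpha ∧ beta = (-6*y) dx ∧ dy + (-3*x + 3*y) dx ∧ dz + (6*y) dy ∧ dz

Distribute the wedge, using dx_i ∧ dx_j = -dx_j ∧ dx_i and dx_i ∧ dx_i = 0. For each pair (i, j) with i < j, the coefficient of dx_i ∧ dx_j in alpha ∧ beta is (alpha_i * beta_j - alpha_j * beta_i). Collecting: alpha ∧ beta = (-6*y) dx ∧ dy + (-3*x + 3*y) dx ∧ dz + (6*y) dy ∧ dz.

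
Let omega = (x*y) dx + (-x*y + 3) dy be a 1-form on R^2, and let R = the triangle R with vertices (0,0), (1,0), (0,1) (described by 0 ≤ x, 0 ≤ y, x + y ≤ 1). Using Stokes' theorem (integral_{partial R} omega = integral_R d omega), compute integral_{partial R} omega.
integral_(partial R) omega = -1/3

Stokes: integral_partial_R omega = integral_R d omega with d omega = (∂Q/∂x - ∂P/∂y) dx ∧ dy.
  ∂Q/∂x = -y
  ∂P/∂y = x
  integrand = ∂Q/∂x - ∂P/∂y = -x - y.
Integrating over R: integral_0^1 integral_0^{1-x} (-x - y) dy dx = -1/3.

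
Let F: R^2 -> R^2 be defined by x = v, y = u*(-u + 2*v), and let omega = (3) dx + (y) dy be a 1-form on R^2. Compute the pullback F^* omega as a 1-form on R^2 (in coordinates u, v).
F^* omega = (2*u*(u^2 - 3*u*v + 2*v^2)) du + (-2*u^3 + 4*u^2*v + 3) dv

Using F^*(f dg) = (f ∘ F) d(g ∘ F), substitute each coordinate x_i by F_i(u, v) in f_i, and replace dx_i by d F_i = (∂F_i/∂u) du + (∂F_i/∂v) dv.
  For the x component: f_1(F) = 3; d F_1 = (0) du + (1) dv
  For the y component: f_2(F) = u*(-u + 2*v); d F_2 = (-2*u + 2*v) du + (2*u) dv
Combining and collecting du, dv coefficients:
  coeff of du: 2*u*(u^2 - 3*u*v + 2*v^2)
  coeff of dv: -2*u^3 + 4*u^2*v + 3
F^* omega = (2*u*(u^2 - 3*u*v + 2*v^2)) du + (-2*u^3 + 4*u^2*v + 3) dv.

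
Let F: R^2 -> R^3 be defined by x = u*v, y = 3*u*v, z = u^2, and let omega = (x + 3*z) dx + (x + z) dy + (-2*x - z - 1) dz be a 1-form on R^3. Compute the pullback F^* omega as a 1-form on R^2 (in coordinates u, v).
F^* omega = (2*u*(-u^2 + u*v + 2*v^2 - 1)) du + (u^2*(6*u + 4*v)) dv

Using F^*(f dg) = (f ∘ F) d(g ∘ F), substitute each coordinate x_i by F_i(u, v) in f_i, and replace dx_i by d F_i = (∂F_i/∂u) du + (∂F_i/∂v) dv.
  For the x component: f_1(F) = u*(3*u + v); d F_1 = (v) du + (u) dv
  For the y component: f_2(F) = u*(u + v); d F_2 = (3*v) du + (3*u) dv
  For the z component: f_3(F) = -u^2 - 2*u*v - 1; d F_3 = (2*u) du + (0) dv
Combining and collecting du, dv coefficients:
  coeff of du: 2*u*(-u^2 + u*v + 2*v^2 - 1)
  coeff of dv: u^2*(6*u + 4*v)
F^* omega = (2*u*(-u^2 + u*v + 2*v^2 - 1)) du + (u^2*(6*u + 4*v)) dv.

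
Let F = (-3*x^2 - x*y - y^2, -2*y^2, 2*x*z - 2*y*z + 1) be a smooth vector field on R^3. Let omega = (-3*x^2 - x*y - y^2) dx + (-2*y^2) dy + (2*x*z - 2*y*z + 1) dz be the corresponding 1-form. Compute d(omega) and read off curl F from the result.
d(omega) = (-2*z) dy ∧ dz + (-2*z) dz ∧ dx + (x + 2*y) dx ∧ dy; curl F = (-2*z, -2*z, x + 2*y)

d omega = sum_{i<j} (∂f_j/∂x_i - ∂f_i/∂x_j) dx_i ∧ dx_j. Under the identification (dy ∧ dz, dz ∧ dx, dx ∧ dy) ↔ (e_x, e_y, e_z), the coefficients are exactly the components of curl F. Compute:
  ∂R/∂y - ∂Q/∂z = (-2*z) - (0) = -2*z
  ∂P/∂z - ∂R/∂x = (0) - (2*z) = -2*z
  ∂Q/∂x - ∂P/∂y = (0) - (-x - 2*y) = x + 2*y.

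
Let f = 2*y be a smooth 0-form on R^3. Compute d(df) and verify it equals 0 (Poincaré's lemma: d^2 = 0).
d(df) = 0

Step 1: df = sum_i (∂f/∂x_i) dx_i = (0) dx + (2) dy + (0) dz.
Step 2: Apply d again. Using the 1-form formula, the coefficient of dx ∧ dy in d(df) is ∂^2 f/∂x ∂y - ∂^2 f/∂y ∂x = (0) - (0) = 0 (equality of mixed partials for smooth f).
Similarly for dx ∧ dz and dy ∧ dz — all coefficients vanish. So d(df) = 0.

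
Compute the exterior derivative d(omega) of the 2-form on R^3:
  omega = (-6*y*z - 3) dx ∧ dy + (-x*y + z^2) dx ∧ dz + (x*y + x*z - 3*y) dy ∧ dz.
d(omega) = (x - 5*y + z) dx ∧ dy ∧ dz

For a 2-form omega = sum_{i<j} g_{ij} dx_i ∧ dx_j, the exterior derivative is
  d(omega) = sum_{i<j} d(g_{ij}) ∧ dx_i ∧ dx_j = sum_{i<j, k} (∂g_{ij}/∂x_k) dx_k ∧ dx_i ∧ dx_j.
Expand each term, using dx_k ∧ dx_i ∧ dx_j = sgn(permutation) dx_{(a)} ∧ dx_{(b)} ∧ dx_{(c)} with (a < b < c) sorted:
  d(-6*y*z - 3) includes (∂/∂z)(-6*y*z - 3) dz = (-6*y) dz, which multiplied by dx ∧ dy gives (-6*y) dx ∧ dy ∧ dz
  d(-x*y + z^2) includes (∂/∂y)(-x*y + z^2) dy = (-x) dy, which multiplied by dx ∧ dz gives (x) dx ∧ dy ∧ dz
  d(x*y + x*z - 3*y) includes (∂/∂x)(x*y + x*z - 3*y) dx = (y + z) dx, which multiplied by dy ∧ dz gives (y + z) dx ∧ dy ∧ dz
Collecting like 3-forms: d(omega) = (x - 5*y + z) dx ∧ dy ∧ dz.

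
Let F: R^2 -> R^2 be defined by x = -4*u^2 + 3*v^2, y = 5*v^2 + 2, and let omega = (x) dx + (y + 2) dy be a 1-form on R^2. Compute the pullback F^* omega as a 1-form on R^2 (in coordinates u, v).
F^* omega = (32*u^3 - 24*u*v^2) du + (4*v*(-6*u^2 + 17*v^2 + 10)) dv

Using F^*(f dg) = (f ∘ F) d(g ∘ F), substitute each coordinate x_i by F_i(u, v) in f_i, and replace dx_i by d F_i = (∂F_i/∂u) du + (∂F_i/∂v) dv.
  For the x component: f_1(F) = -4*u^2 + 3*v^2; d F_1 = (-8*u) du + (6*v) dv
  For the y component: f_2(F) = 5*v^2 + 4; d F_2 = (0) du + (10*v) dv
Combining and collecting du, dv coefficients:
  coeff of du: 32*u^3 - 24*u*v^2
  coeff of dv: 4*v*(-6*u^2 + 17*v^2 + 10)
F^* omega = (32*u^3 - 24*u*v^2) du + (4*v*(-6*u^2 + 17*v^2 + 10)) dv.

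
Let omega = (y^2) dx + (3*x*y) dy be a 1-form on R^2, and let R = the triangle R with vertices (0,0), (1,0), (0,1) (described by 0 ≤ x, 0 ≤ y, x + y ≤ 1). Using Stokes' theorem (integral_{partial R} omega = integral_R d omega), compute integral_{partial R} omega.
integral_(partial R) omega = 1/6

Stokes: integral_partial_R omega = integral_R d omega with d omega = (∂Q/∂x - ∂P/∂y) dx ∧ dy.
  ∂Q/∂x = 3*y
  ∂P/∂y = 2*y
  integrand = ∂Q/∂x - ∂P/∂y = y.
Integrating over R: integral_0^1 integral_0^{1-x} (y) dy dx = 1/6.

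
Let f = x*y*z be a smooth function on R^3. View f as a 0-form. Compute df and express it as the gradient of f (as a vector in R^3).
df = (y*z) dx + (x*z) dy + (x*y) dz; grad f = (y*z, x*z, x*y)

For a 0-form f, d f = (∂f/∂x) dx + (∂f/∂y) dy + (∂f/∂z) dz. The components of the vector representation are exactly the entries of grad f in Cartesian coordinates:
  ∂f/∂x = y*z
  ∂f/∂y = x*z
  ∂f/∂z = x*y.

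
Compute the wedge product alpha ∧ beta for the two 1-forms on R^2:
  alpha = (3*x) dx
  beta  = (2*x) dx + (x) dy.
alpha ∧ beta = (3*x^2) dx ∧ dy

Distribute the wedge, using dx_i ∧ dx_j = -dx_j ∧ dx_i and dx_i ∧ dx_i = 0. For each pair (i, j) with i < j, the coefficient of dx_i ∧ dx_j in alpha ∧ beta is (alpha_i * beta_j - alpha_j * beta_i). Collecting: alpha ∧ beta = (3*x^2) dx ∧ dy.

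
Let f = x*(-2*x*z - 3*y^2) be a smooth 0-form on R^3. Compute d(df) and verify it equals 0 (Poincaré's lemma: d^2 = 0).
d(df) = 0

Step 1: df = sum_i (∂f/∂x_i) dx_i = (-4*x*z - 3*y^2) dx + (-6*x*y) dy + (-2*x^2) dz.
Step 2: Apply d again. Using the 1-form formula, the coefficient of dx ∧ dy in d(df) is ∂^2 f/∂x ∂y - ∂^2 f/∂y ∂x = (-6*y) - (-6*y) = 0 (equality of mixed partials for smooth f).
Similarly for dx ∧ dz and dy ∧ dz — all coefficients vanish. So d(df) = 0.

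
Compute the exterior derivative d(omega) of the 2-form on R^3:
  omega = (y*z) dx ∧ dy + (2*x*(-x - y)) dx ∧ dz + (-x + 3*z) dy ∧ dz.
d(omega) = (2*x + y - 1) dx ∧ dy ∧ dz

For a 2-form omega = sum_{i<j} g_{ij} dx_i ∧ dx_j, the exterior derivative is
  d(omega) = sum_{i<j} d(g_{ij}) ∧ dx_i ∧ dx_j = sum_{i<j, k} (∂g_{ij}/∂x_k) dx_k ∧ dx_i ∧ dx_j.
Expand each term, using dx_k ∧ dx_i ∧ dx_j = sgn(permutation) dx_{(a)} ∧ dx_{(b)} ∧ dx_{(c)} with (a < b < c) sorted:
  d(y*z) includes (∂/∂z)(y*z) dz = (y) dz, which multiplied by dx ∧ dy gives (y) dx ∧ dy ∧ dz
  d(2*x*(-x - y)) includes (∂/∂y)(2*x*(-x - y)) dy = (-2*x) dy, which multiplied by dx ∧ dz gives (2*x) dx ∧ dy ∧ dz
  d(-x + 3*z) includes (∂/∂x)(-x + 3*z) dx = (-1) dx, which multiplied by dy ∧ dz gives (-1) dx ∧ dy ∧ dz
Collecting like 3-forms: d(omega) = (2*x + y - 1) dx ∧ dy ∧ dz.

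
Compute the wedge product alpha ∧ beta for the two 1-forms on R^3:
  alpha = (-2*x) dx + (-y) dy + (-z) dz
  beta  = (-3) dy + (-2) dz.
alpha ∧ beta = (6*x) dx ∧ dy + (4*x) dx ∧ dz + (2*y - 3*z) dy ∧ dz

Distribute the wedge, using dx_i ∧ dx_j = -dx_j ∧ dx_i and dx_i ∧ dx_i = 0. For each pair (i, j) with i < j, the coefficient of dx_i ∧ dx_j in alpha ∧ beta is (alpha_i * beta_j - alpha_j * beta_i). Collecting: alpha ∧ beta = (6*x) dx ∧ dy + (4*x) dx ∧ dz + (2*y - 3*z) dy ∧ dz.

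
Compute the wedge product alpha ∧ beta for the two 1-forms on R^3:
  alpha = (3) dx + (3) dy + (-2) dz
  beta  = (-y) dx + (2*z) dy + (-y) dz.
alpha ∧ beta = (3*y + 6*z) dx ∧ dy + (-5*y) dx ∧ dz + (-3*y + 4*z) dy ∧ dz

Distribute the wedge, using dx_i ∧ dx_j = -dx_j ∧ dx_i and dx_i ∧ dx_i = 0. For each pair (i, j) with i < j, the coefficient of dx_i ∧ dx_j in alpha ∧ beta is (alpha_i * beta_j - alpha_j * beta_i). Collecting: alpha ∧ beta = (3*y + 6*z) dx ∧ dy + (-5*y) dx ∧ dz + (-3*y + 4*z) dy ∧ dz.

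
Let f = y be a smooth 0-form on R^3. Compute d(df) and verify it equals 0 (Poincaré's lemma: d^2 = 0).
d(df) = 0

Step 1: df = sum_i (∂f/∂x_i) dx_i = (0) dx + (1) dy + (0) dz.
Step 2: Apply d again. Using the 1-form formula, the coefficient of dx ∧ dy in d(df) is ∂^2 f/∂x ∂y - ∂^2 f/∂y ∂x = (0) - (0) = 0 (equality of mixed partials for smooth f).
Similarly for dx ∧ dz and dy ∧ dz — all coefficients vanish. So d(df) = 0.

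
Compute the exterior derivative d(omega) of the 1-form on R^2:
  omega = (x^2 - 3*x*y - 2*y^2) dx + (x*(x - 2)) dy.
d(omega) = (5*x + 4*y - 2) dx ∧ dy

For a 1-form omega = sum_i f_i dx_i, the exterior derivative is
  d(omega) = sum_{i < j} (∂f_j/∂x_i - ∂f_i/∂x_j) dx_i ∧ dx_j.
  coefficient of dx ∧ dy: ∂f_2/∂x - ∂f_1/∂y = ∂(x*(x - 2))/∂x - ∂(x^2 - 3*x*y - 2*y^2)/∂y = 5*x + 4*y - 2
Assembling: d(omega) = (5*x + 4*y - 2) dx ∧ dy.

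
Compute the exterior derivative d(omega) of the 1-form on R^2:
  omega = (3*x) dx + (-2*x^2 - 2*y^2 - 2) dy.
d(omega) = (-4*x) dx ∧ dy

For a 1-form omega = sum_i f_i dx_i, the exterior derivative is
  d(omega) = sum_{i < j} (∂f_j/∂x_i - ∂f_i/∂x_j) dx_i ∧ dx_j.
  coefficient of dx ∧ dy: ∂f_2/∂x - ∂f_1/∂y = ∂(-2*x^2 - 2*y^2 - 2)/∂x - ∂(3*x)/∂y = -4*x
Assembling: d(omega) = (-4*x) dx ∧ dy.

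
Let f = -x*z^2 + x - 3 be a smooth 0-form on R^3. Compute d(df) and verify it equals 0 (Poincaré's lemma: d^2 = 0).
d(df) = 0

Step 1: df = sum_i (∂f/∂x_i) dx_i = (1 - z^2) dx + (0) dy + (-2*x*z) dz.
Step 2: Apply d again. Using the 1-form formula, the coefficient of dx ∧ dy in d(df) is ∂^2 f/∂x ∂y - ∂^2 f/∂y ∂x = (0) - (0) = 0 (equality of mixed partials for smooth f).
Similarly for dx ∧ dz and dy ∧ dz — all coefficients vanish. So d(df) = 0.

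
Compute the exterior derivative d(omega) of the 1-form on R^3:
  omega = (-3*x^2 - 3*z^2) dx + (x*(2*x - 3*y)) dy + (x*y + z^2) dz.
d(omega) = (4*x - 3*y) dx ∧ dy + (y + 6*z) dx ∧ dz + (x) dy ∧ dz

For a 1-form omega = sum_i f_i dx_i, the exterior derivative is
  d(omega) = sum_{i < j} (∂f_j/∂x_i - ∂f_i/∂x_j) dx_i ∧ dx_j.
  coefficient of dx ∧ dy: ∂f_2/∂x - ∂f_1/∂y = ∂(x*(2*x - 3*y))/∂x - ∂(-3*x^2 - 3*z^2)/∂y = 4*x - 3*y
  coefficient of dx ∧ dz: ∂f_3/∂x - ∂f_1/∂z = ∂(x*y + z^2)/∂x - ∂(-3*x^2 - 3*z^2)/∂z = y + 6*z
  coefficient of dy ∧ dz: ∂f_3/∂y - ∂f_2/∂z = ∂(x*y + z^2)/∂y - ∂(x*(2*x - 3*y))/∂z = x
Assembling: d(omega) = (4*x - 3*y) dx ∧ dy + (y + 6*z) dx ∧ dz + (x) dy ∧ dz.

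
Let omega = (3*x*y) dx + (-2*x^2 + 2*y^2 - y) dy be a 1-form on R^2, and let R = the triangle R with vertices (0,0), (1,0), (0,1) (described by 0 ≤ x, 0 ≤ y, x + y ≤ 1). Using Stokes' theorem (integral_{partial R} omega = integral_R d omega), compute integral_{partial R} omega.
integral_(partial R) omega = -7/6

Stokes: integral_partial_R omega = integral_R d omega with d omega = (∂Q/∂x - ∂P/∂y) dx ∧ dy.
  ∂Q/∂x = -4*x
  ∂P/∂y = 3*x
  integrand = ∂Q/∂x - ∂P/∂y = -7*x.
Integrating over R: integral_0^1 integral_0^{1-x} (-7*x) dy dx = -7/6.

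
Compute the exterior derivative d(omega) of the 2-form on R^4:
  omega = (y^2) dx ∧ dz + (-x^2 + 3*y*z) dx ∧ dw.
d(omega) = (-2*y) dx ∧ dy ∧ dz + (-3*z) dx ∧ dy ∧ dw + (-3*y) dx ∧ dz ∧ dw

For a 2-form omega = sum_{i<j} g_{ij} dx_i ∧ dx_j, the exterior derivative is
  d(omega) = sum_{i<j} d(g_{ij}) ∧ dx_i ∧ dx_j = sum_{i<j, k} (∂g_{ij}/∂x_k) dx_k ∧ dx_i ∧ dx_j.
Expand each term, using dx_k ∧ dx_i ∧ dx_j = sgn(permutation) dx_{(a)} ∧ dx_{(b)} ∧ dx_{(c)} with (a < b < c) sorted:
  d(y^2) includes (∂/∂y)(y^2) dy = (2*y) dy, which multiplied by dx ∧ dz gives (-2*y) dx ∧ dy ∧ dz
  d(-x^2 + 3*y*z) includes (∂/∂y)(-x^2 + 3*y*z) dy = (3*z) dy, which multiplied by dx ∧ dw gives (-3*z) dx ∧ dy ∧ dw
  d(-x^2 + 3*y*z) includes (∂/∂z)(-x^2 + 3*y*z) dz = (3*y) dz, which multiplied by dx ∧ dw gives (-3*y) dx ∧ dz ∧ dw
Collecting like 3-forms: d(omega) = (-2*y) dx ∧ dy ∧ dz + (-3*z) dx ∧ dy ∧ dw + (-3*y) dx ∧ dz ∧ dw.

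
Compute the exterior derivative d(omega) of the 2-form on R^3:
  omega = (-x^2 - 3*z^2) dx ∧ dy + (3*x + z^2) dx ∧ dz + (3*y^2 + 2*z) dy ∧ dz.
d(omega) = (-6*z) dx ∧ dy ∧ dz

For a 2-form omega = sum_{i<j} g_{ij} dx_i ∧ dx_j, the exterior derivative is
  d(omega) = sum_{i<j} d(g_{ij}) ∧ dx_i ∧ dx_j = sum_{i<j, k} (∂g_{ij}/∂x_k) dx_k ∧ dx_i ∧ dx_j.
Expand each term, using dx_k ∧ dx_i ∧ dx_j = sgn(permutation) dx_{(a)} ∧ dx_{(b)} ∧ dx_{(c)} with (a < b < c) sorted:
  d(-x^2 - 3*z^2) includes (∂/∂z)(-x^2 - 3*z^2) dz = (-6*z) dz, which multiplied by dx ∧ dy gives (-6*z) dx ∧ dy ∧ dz
Collecting like 3-forms: d(omega) = (-6*z) dx ∧ dy ∧ dz.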